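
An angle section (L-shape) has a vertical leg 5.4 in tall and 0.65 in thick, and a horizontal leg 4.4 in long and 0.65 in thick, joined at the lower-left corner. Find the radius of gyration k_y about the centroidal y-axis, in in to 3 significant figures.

Break the section into simple shapes (no overlaps), measuring from the bottom-left corner of the bounding box.
Vertical leg: 0.65 × 5.4, A = 3.51 in², x = 0.325 in, Ī = 0.12358 in⁴.
Horizontal leg (remainder): 3.75 × 0.65, A = 2.4375 in², x = 2.525 in, Ī = 2.8564 in⁴.
Centroid: x̄ = ΣA·x / ΣA = 1.2266 in.
Transfer each piece to the centroidal y-axis using Ī + A·d² with d = x − 1.2266:
  vertical leg: d = -0.90164 in → contributes +2.977 in⁴
  horizontal leg (remainder): d = 1.2984 in → contributes +6.9654 in⁴
Total I = 9.9425 in⁴.
Radius of gyration: k = √(I/A) = √(9.9425 / 5.9475) = 1.2929 in.

k_y ≈ 1.29 in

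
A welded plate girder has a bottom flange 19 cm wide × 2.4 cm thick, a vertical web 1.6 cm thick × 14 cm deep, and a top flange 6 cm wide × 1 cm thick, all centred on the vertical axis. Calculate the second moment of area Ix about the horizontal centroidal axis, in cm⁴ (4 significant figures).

Split into non-overlapping primitives; take the origin at the lower-left of the bounding box.
Bottom plate: 19 × 2.4, A = 45.6 cm², y = 1.2 cm, Ī = 21.888 cm⁴.
Web plate: 1.6 × 14, A = 22.4 cm², y = 9.4 cm, Ī = 365.867 cm⁴.
Top plate: 6 × 1, A = 6 cm², y = 16.9 cm, Ī = 0.5 cm⁴.
Centroid: ȳ = ΣA·y / ΣA = 4.95514 cm.
Transfer each piece to the horizontal centroidal axis using Ī + A·d² with d = y − 4.95514:
  bottom plate: d = -3.75514 cm → contributes +664.895 cm⁴
  web plate: d = 4.44486 cm → contributes +808.42 cm⁴
  top plate: d = 11.9449 cm → contributes +856.579 cm⁴
Total I = 2329.89 cm⁴.

Ix ≈ 2330 cm⁴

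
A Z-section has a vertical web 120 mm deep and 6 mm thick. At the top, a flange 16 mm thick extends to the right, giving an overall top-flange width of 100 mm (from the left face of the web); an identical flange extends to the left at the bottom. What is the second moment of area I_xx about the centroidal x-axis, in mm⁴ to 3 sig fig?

I_xx ≈ 9.06 × 10⁶ mm⁴

Break the section into simple shapes (no overlaps), measuring from the bottom-left corner of the bounding box.
Web: 6 × 120, A = 720 mm², y = 60 mm, Ī = 864 000 mm⁴.
Top flange (beyond web): 94 × 16, A = 1 504 mm², y = 112 mm, Ī = 32 085 mm⁴.
Bottom flange (beyond web): 94 × 16, A = 1 504 mm², y = 8 mm, Ī = 32 085 mm⁴.
Centroid: ȳ = ΣA·y / ΣA = 60 mm.
Transfer each piece to the centroidal x-axis using Ī + A·d² with d = y − 60:
  web: d = 0 mm → contributes +864 000 mm⁴
  top flange (beyond web): d = 52 mm → contributes +4 098 901 mm⁴
  bottom flange (beyond web): d = -52 mm → contributes +4 098 901 mm⁴
Total I = 9 061 803 mm⁴.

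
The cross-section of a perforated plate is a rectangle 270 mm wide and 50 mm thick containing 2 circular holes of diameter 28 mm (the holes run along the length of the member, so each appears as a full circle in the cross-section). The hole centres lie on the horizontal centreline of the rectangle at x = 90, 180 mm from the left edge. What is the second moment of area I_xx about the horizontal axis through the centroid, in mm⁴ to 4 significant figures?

I_xx ≈ 2.752 × 10⁶ mm⁴

Treat the section as a set of non-overlapping primitives; coordinates are from the bounding-box lower-left.
Plate: 270 × 50, A = 13 500 mm², y = 25 mm, Ī = 2 812 500 mm⁴.
Hole 1 (subtracted): ⌀28, A = 615.752 mm², y = 25 mm, Ī = 30171.9 mm⁴.
Hole 2 (subtracted): ⌀28, A = 615.752 mm², y = 25 mm, Ī = 30171.9 mm⁴.
By symmetry the centroid is at mid-height, ȳ = 25 mm.
All pieces are centred on the horizontal axis through the centroid, so I = ΣĪ (holes subtracted) = 2 752 156 mm⁴.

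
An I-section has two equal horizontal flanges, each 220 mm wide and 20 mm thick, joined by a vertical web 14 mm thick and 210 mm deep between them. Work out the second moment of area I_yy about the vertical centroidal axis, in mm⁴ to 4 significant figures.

I_yy ≈ 3.554 × 10⁷ mm⁴

Break the section into simple shapes (no overlaps), measuring from the bottom-left corner of the bounding box.
Bottom flange: 220 × 20, A = 4 400 mm², x = 110 mm, Ī = 17 746 667 mm⁴.
Web: 14 × 210, A = 2 940 mm², x = 110 mm, Ī = 48 020 mm⁴.
Top flange: 220 × 20, A = 4 400 mm², x = 110 mm, Ī = 17 746 667 mm⁴.
By symmetry the centroid is at mid-width, x̄ = 110 mm.
All pieces are centred on the vertical centroidal axis, so I = ΣĪ = 35 541 353 mm⁴.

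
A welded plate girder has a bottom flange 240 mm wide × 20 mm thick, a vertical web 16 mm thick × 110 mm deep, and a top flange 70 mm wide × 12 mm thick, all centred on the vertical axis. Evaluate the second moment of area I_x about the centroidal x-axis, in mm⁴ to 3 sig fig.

Break the section into simple shapes (no overlaps), measuring from the bottom-left corner of the bounding box.
Bottom plate: 240 × 20, A = 4 800 mm², y = 10 mm, Ī = 160 000 mm⁴.
Web plate: 16 × 110, A = 1 760 mm², y = 75 mm, Ī = 1 774 667 mm⁴.
Top plate: 70 × 12, A = 840 mm², y = 136 mm, Ī = 10 080 mm⁴.
Centroid: ȳ = ΣA·y / ΣA = 39.762 mm.
Transfer each piece to the centroidal x-axis using Ī + A·d² with d = y − 39.762:
  bottom plate: d = -29.762 mm → contributes +4 411 774 mm⁴
  web plate: d = 35.238 mm → contributes +3 960 068 mm⁴
  top plate: d = 96.238 mm → contributes +7 789 926 mm⁴
Total I = 16 161 768 mm⁴.

I_x ≈ 1.62 × 10⁷ mm⁴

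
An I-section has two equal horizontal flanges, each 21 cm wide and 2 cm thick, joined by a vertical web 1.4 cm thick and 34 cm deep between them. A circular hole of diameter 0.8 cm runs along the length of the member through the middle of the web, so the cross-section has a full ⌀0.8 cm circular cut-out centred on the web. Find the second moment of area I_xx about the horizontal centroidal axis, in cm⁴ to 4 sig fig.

I_xx ≈ 3.183 × 10⁴ cm⁴

Split into non-overlapping primitives; take the origin at the lower-left of the bounding box.
Bottom flange: 21 × 2, A = 42 cm², y = 1 cm, Ī = 14 cm⁴.
Web: 1.4 × 34, A = 47.6 cm², y = 19 cm, Ī = 4585.47 cm⁴.
Top flange: 21 × 2, A = 42 cm², y = 37 cm, Ī = 14 cm⁴.
Hole (subtracted): ⌀0.8, A = 0.502655 cm², y = 19 cm, Ī = 0.0201062 cm⁴.
By symmetry the centroid is at mid-height, ȳ = 19 cm.
Transfer each piece to the horizontal centroidal axis using Ī + A·d² with d = y − 19:
  bottom flange: d = -18 cm → contributes +13 622 cm⁴
  web: d = 0 cm → contributes +4585.47 cm⁴
  top flange: d = 18 cm → contributes +13 622 cm⁴
  hole: d = 0 cm → contributes −0.0201062 cm⁴
Total I = 31829.4 cm⁴.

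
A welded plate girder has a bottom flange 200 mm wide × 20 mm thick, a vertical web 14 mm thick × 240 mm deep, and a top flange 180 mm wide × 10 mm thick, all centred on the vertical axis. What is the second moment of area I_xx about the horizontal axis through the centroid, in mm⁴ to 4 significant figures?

Split into non-overlapping primitives; take the origin at the lower-left of the bounding box.
Bottom plate: 200 × 20, A = 4 000 mm², y = 10 mm, Ī = 133 333 mm⁴.
Web plate: 14 × 240, A = 3 360 mm², y = 140 mm, Ī = 16 128 000 mm⁴.
Top plate: 180 × 10, A = 1 800 mm², y = 265 mm, Ī = 15 000 mm⁴.
Centroid: ȳ = ΣA·y / ΣA = 107.795 mm.
Transfer each piece to the horizontal axis through the centroid using Ī + A·d² with d = y − 107.795:
  bottom plate: d = -97.7948 mm → contributes +38 388 594 mm⁴
  web plate: d = 32.2052 mm → contributes +19 612 916 mm⁴
  top plate: d = 157.205 mm → contributes +44 499 278 mm⁴
Total I = 102 500 787 mm⁴.

I_xx ≈ 1.025 × 10⁸ mm⁴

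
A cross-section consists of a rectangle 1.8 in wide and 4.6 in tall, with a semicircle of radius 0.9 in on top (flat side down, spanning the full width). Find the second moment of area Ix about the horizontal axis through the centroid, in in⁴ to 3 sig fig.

Ix ≈ 22.6 in⁴

Break the section into simple shapes (no overlaps), measuring from the bottom-left corner of the bounding box.
Rectangular body: 1.8 × 4.6, A = 8.28 in², y = 2.3 in, Ī = 14.6 in⁴.
Semicircular cap: semicircle r = 0.9, A = 1.2723 in², y = 4.982 in, Ī = 0.072012 in⁴.
Centroid: ȳ = ΣA·y / ΣA = 2.6572 in.
Transfer each piece to the horizontal axis through the centroid using Ī + A·d² with d = y − 2.6572:
  rectangular body: d = -0.35723 in → contributes +15.657 in⁴
  semicircular cap: d = 2.3247 in → contributes +6.9483 in⁴
Total I = 22.605 in⁴.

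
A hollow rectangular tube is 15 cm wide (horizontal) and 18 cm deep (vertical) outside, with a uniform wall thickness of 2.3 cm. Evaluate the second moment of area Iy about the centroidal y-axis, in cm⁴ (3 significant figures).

Break the section into simple shapes (no overlaps), measuring from the bottom-left corner of the bounding box.
Outer rectangle: 15 × 18, A = 270 cm², x = 7.5 cm, Ī = 5062.5 cm⁴.
Inner void (subtracted): 10.4 × 13.4, A = 139.36 cm², x = 7.5 cm, Ī = 1256.1 cm⁴.
By symmetry the centroid is at mid-width, x̄ = 7.5 cm.
All pieces are centred on the centroidal y-axis, so I = ΣĪ (holes subtracted) = 3806.4 cm⁴.

Iy ≈ 3810 cm⁴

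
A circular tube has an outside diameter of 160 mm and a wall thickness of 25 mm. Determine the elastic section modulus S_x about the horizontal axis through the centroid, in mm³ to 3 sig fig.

S_x ≈ 3.12 × 10⁵ mm³

Treat the section as a set of non-overlapping primitives; coordinates are from the bounding-box lower-left.
Outer circle: ⌀160, A = 20 106 mm², y = 80 mm, Ī = 32 169 909 mm⁴.
Bore (subtracted): ⌀110, A = 9503.3 mm², y = 80 mm, Ī = 7 186 884 mm⁴.
By symmetry the centroid is at mid-height, ȳ = 80 mm.
All pieces are centred on the horizontal axis through the centroid, so I = ΣĪ (holes subtracted) = 24 983 025 mm⁴.
Extreme fibre distance c = 80 mm; S = I/c = 312 288 mm³.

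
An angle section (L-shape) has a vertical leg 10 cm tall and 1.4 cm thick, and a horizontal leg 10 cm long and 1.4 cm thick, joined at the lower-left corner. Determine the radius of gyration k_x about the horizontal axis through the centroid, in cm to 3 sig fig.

k_x ≈ 3.03 cm

Treat the section as a set of non-overlapping primitives; coordinates are from the bounding-box lower-left.
Vertical leg: 1.4 × 10, A = 14 cm², y = 5 cm, Ī = 116.67 cm⁴.
Horizontal leg (remainder): 8.6 × 1.4, A = 12.04 cm², y = 0.7 cm, Ī = 1.9665 cm⁴.
Centroid: ȳ = ΣA·y / ΣA = 3.0118 cm.
Transfer each piece to the horizontal axis through the centroid using Ī + A·d² with d = y − 3.0118:
  vertical leg: d = 1.9882 cm → contributes +172.01 cm⁴
  horizontal leg (remainder): d = -2.3118 cm → contributes +66.315 cm⁴
Total I = 238.32 cm⁴.
Radius of gyration: k = √(I/A) = √(238.32 / 26.04) = 3.0252 cm.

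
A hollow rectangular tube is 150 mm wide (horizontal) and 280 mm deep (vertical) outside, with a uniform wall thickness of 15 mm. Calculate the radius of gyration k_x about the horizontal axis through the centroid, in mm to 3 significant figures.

Treat the section as a set of non-overlapping primitives; coordinates are from the bounding-box lower-left.
Outer rectangle: 150 × 280, A = 42 000 mm², y = 140 mm, Ī = 274 400 000 mm⁴.
Inner void (subtracted): 120 × 250, A = 30 000 mm², y = 140 mm, Ī = 156 250 000 mm⁴.
By symmetry the centroid is at mid-height, ȳ = 140 mm.
All pieces are centred on the horizontal axis through the centroid, so I = ΣĪ (holes subtracted) = 118 150 000 mm⁴.
Radius of gyration: k = √(I/A) = √(118 150 000 / 12 000) = 99.226 mm.

k_x ≈ 99.2 mm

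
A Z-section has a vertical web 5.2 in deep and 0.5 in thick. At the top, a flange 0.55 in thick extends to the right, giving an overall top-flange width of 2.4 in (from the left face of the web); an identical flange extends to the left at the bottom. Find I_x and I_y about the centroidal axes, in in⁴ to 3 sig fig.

I_x ≈ 17.2 in⁴, I_y ≈ 3.69 in⁴

Treat the section as a set of non-overlapping primitives; coordinates are from the bounding-box lower-left.
Web: 0.5 × 5.2, A = 2.6 in², y = 2.6 in, Ī = 5.8587 in⁴.
Top flange (beyond web): 1.9 × 0.55, A = 1.045 in², y = 4.925 in, Ī = 0.026343 in⁴.
Bottom flange (beyond web): 1.9 × 0.55, A = 1.045 in², y = 0.275 in, Ī = 0.026343 in⁴.
Centroid: ȳ = ΣA·y / ΣA = 2.6 in.
Transfer each piece to the centroidal x-axis using Ī + A·d² with d = y − 2.6:
  web: d = 0 in → contributes +5.8587 in⁴
  top flange (beyond web): d = 2.325 in → contributes +5.6752 in⁴
  bottom flange (beyond web): d = -2.325 in → contributes +5.6752 in⁴
Total I = 17.209 in⁴.
For the y-axis: x̄ = 2.15 in.
Repeating about the centroidal y-axis gives I_y = 3.6925 in⁴.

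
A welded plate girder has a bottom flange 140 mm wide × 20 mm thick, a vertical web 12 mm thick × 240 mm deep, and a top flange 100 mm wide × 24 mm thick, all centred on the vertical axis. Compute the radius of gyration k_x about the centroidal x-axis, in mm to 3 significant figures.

Treat the section as a set of non-overlapping primitives; coordinates are from the bounding-box lower-left.
Bottom plate: 140 × 20, A = 2 800 mm², y = 10 mm, Ī = 93 333 mm⁴.
Web plate: 12 × 240, A = 2 880 mm², y = 140 mm, Ī = 13 824 000 mm⁴.
Top plate: 100 × 24, A = 2 400 mm², y = 272 mm, Ī = 115 200 mm⁴.
Centroid: ȳ = ΣA·y / ΣA = 134.16 mm.
Transfer each piece to the centroidal x-axis using Ī + A·d² with d = y − 134.16:
  bottom plate: d = -124.16 mm → contributes +43 256 208 mm⁴
  web plate: d = 5.8416 mm → contributes +13 922 277 mm⁴
  top plate: d = 137.84 mm → contributes +45 715 926 mm⁴
Total I = 102 894 411 mm⁴.
Radius of gyration: k = √(I/A) = √(102 894 411 / 8 080) = 112.85 mm.

k_x ≈ 113 mm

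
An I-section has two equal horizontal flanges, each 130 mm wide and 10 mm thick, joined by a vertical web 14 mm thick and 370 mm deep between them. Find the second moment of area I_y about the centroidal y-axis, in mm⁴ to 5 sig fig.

I_y ≈ 3.7463 × 10⁶ mm⁴

Break the section into simple shapes (no overlaps), measuring from the bottom-left corner of the bounding box.
Bottom flange: 130 × 10, A = 1 300 mm², x = 65 mm, Ī = 1 830 833 mm⁴.
Web: 14 × 370, A = 5 180 mm², x = 65 mm, Ī = 84606.67 mm⁴.
Top flange: 130 × 10, A = 1 300 mm², x = 65 mm, Ī = 1 830 833 mm⁴.
By symmetry the centroid is at mid-width, x̄ = 65 mm.
All pieces are centred on the centroidal y-axis, so I = ΣĪ = 3 746 273 mm⁴.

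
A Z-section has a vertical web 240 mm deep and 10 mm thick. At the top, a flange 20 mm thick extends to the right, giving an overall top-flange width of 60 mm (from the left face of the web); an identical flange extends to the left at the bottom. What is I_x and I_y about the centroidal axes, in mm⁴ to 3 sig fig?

I_x ≈ 3.58 × 10⁷ mm⁴, I_y ≈ 2.24 × 10⁶ mm⁴

Split into non-overlapping primitives; take the origin at the lower-left of the bounding box.
Web: 10 × 240, A = 2 400 mm², y = 120 mm, Ī = 11 520 000 mm⁴.
Top flange (beyond web): 50 × 20, A = 1 000 mm², y = 230 mm, Ī = 33 333 mm⁴.
Bottom flange (beyond web): 50 × 20, A = 1 000 mm², y = 10 mm, Ī = 33 333 mm⁴.
Centroid: ȳ = ΣA·y / ΣA = 120 mm.
Transfer each piece to the centroidal x-axis using Ī + A·d² with d = y − 120:
  web: d = 0 mm → contributes +11 520 000 mm⁴
  top flange (beyond web): d = 110 mm → contributes +12 133 333 mm⁴
  bottom flange (beyond web): d = -110 mm → contributes +12 133 333 mm⁴
Total I = 35 786 667 mm⁴.
For the y-axis: x̄ = 55 mm.
Repeating about the centroidal y-axis gives I_y = 2 236 667 mm⁴.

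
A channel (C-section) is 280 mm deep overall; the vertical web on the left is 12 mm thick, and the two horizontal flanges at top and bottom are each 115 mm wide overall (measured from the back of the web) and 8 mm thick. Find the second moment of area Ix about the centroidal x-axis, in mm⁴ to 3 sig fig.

Split into non-overlapping primitives; take the origin at the lower-left of the bounding box.
Web: 12 × 280, A = 3 360 mm², y = 140 mm, Ī = 21 952 000 mm⁴.
Top flange (beyond web): 103 × 8, A = 824 mm², y = 276 mm, Ī = 4394.7 mm⁴.
Bottom flange (beyond web): 103 × 8, A = 824 mm², y = 4 mm, Ī = 4394.7 mm⁴.
By symmetry the centroid is at mid-height, ȳ = 140 mm.
Transfer each piece to the centroidal x-axis using Ī + A·d² with d = y − 140:
  web: d = 0 mm → contributes +21 952 000 mm⁴
  top flange (beyond web): d = 136 mm → contributes +15 245 099 mm⁴
  bottom flange (beyond web): d = -136 mm → contributes +15 245 099 mm⁴
Total I = 52 442 197 mm⁴.

Ix ≈ 5.24 × 10⁷ mm⁴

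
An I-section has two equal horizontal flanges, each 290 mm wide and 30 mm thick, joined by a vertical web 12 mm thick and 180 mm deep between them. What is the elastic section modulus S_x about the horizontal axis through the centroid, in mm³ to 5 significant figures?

S_x ≈ 1.6581 × 10⁶ mm³

Break the section into simple shapes (no overlaps), measuring from the bottom-left corner of the bounding box.
Bottom flange: 290 × 30, A = 8 700 mm², y = 15 mm, Ī = 652 500 mm⁴.
Web: 12 × 180, A = 2 160 mm², y = 120 mm, Ī = 5 832 000 mm⁴.
Top flange: 290 × 30, A = 8 700 mm², y = 225 mm, Ī = 652 500 mm⁴.
By symmetry the centroid is at mid-height, ȳ = 120 mm.
Transfer each piece to the horizontal axis through the centroid using Ī + A·d² with d = y − 120:
  bottom flange: d = -105 mm → contributes +96 570 000 mm⁴
  web: d = 0 mm → contributes +5 832 000 mm⁴
  top flange: d = 105 mm → contributes +96 570 000 mm⁴
Total I = 198 972 000 mm⁴.
Extreme fibre distance c = 120 mm; S = I/c = 1 658 100 mm³.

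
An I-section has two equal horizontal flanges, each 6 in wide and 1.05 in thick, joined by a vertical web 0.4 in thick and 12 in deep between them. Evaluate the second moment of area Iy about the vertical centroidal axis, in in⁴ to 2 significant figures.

Decompose the section into non-overlapping parts with the origin at the bottom-left of its bounding rectangle.
Bottom flange: 6 × 1.05, A = 6.3 in², x = 3 in, Ī = 18.9 in⁴.
Web: 0.4 × 12, A = 4.8 in², x = 3 in, Ī = 0.064 in⁴.
Top flange: 6 × 1.05, A = 6.3 in², x = 3 in, Ī = 18.9 in⁴.
By symmetry the centroid is at mid-width, x̄ = 3 in.
All pieces are centred on the vertical centroidal axis, so I = ΣĪ = 37.86 in⁴.

Iy ≈ 38 in⁴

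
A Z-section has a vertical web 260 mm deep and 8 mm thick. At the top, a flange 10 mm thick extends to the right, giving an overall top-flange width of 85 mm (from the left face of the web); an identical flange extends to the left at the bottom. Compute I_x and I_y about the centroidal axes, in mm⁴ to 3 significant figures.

I_x ≈ 3.58 × 10⁷ mm⁴, I_y ≈ 3.55 × 10⁶ mm⁴

Treat the section as a set of non-overlapping primitives; coordinates are from the bounding-box lower-left.
Web: 8 × 260, A = 2 080 mm², y = 130 mm, Ī = 11 717 333 mm⁴.
Top flange (beyond web): 77 × 10, A = 770 mm², y = 255 mm, Ī = 6416.7 mm⁴.
Bottom flange (beyond web): 77 × 10, A = 770 mm², y = 5 mm, Ī = 6416.7 mm⁴.
Centroid: ȳ = ΣA·y / ΣA = 130 mm.
Transfer each piece to the centroidal x-axis using Ī + A·d² with d = y − 130:
  web: d = 0 mm → contributes +11 717 333 mm⁴
  top flange (beyond web): d = 125 mm → contributes +12 037 667 mm⁴
  bottom flange (beyond web): d = -125 mm → contributes +12 037 667 mm⁴
Total I = 35 792 667 mm⁴.
For the y-axis: x̄ = 81 mm.
Repeating about the centroidal y-axis gives I_y = 3 553 607 mm⁴.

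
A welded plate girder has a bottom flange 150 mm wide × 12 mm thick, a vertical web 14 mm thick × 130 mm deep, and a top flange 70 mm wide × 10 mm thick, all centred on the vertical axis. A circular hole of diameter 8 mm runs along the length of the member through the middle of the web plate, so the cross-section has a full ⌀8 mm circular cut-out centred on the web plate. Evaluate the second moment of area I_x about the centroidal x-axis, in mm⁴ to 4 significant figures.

Treat the section as a set of non-overlapping primitives; coordinates are from the bounding-box lower-left.
Bottom plate: 150 × 12, A = 1 800 mm², y = 6 mm, Ī = 21 600 mm⁴.
Web plate: 14 × 130, A = 1 820 mm², y = 77 mm, Ī = 2 563 167 mm⁴.
Top plate: 70 × 10, A = 700 mm², y = 147 mm, Ī = 5833.33 mm⁴.
Hole (subtracted): ⌀8, A = 50.2655 mm², y = 77 mm, Ī = 201.062 mm⁴.
Centroid: ȳ = ΣA·y / ΣA = 58.5445 mm.
Transfer each piece to the centroidal x-axis using Ī + A·d² with d = y − 58.5445:
  bottom plate: d = -52.5445 mm → contributes +4 991 268 mm⁴
  web plate: d = 18.4555 mm → contributes +3 183 067 mm⁴
  top plate: d = 88.4555 mm → contributes +5 482 894 mm⁴
  hole: d = 18.4555 mm → contributes −17321.7 mm⁴
Total I = 13 639 907 mm⁴.

I_x ≈ 1.364 × 10⁷ mm⁴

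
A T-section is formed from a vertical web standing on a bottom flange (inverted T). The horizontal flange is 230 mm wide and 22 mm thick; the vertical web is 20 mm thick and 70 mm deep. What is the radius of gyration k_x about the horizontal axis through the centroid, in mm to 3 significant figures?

k_x ≈ 21.9 mm

Break the section into simple shapes (no overlaps), measuring from the bottom-left corner of the bounding box.
Flange: 230 × 22, A = 5 060 mm², y = 11 mm, Ī = 204 087 mm⁴.
Web: 20 × 70, A = 1 400 mm², y = 57 mm, Ī = 571 667 mm⁴.
Centroid: ȳ = ΣA·y / ΣA = 20.969 mm.
Transfer each piece to the horizontal axis through the centroid using Ī + A·d² with d = y − 20.969:
  flange: d = -9.969 mm → contributes +706 958 mm⁴
  web: d = 36.031 mm → contributes +2 389 189 mm⁴
Total I = 3 096 147 mm⁴.
Radius of gyration: k = √(I/A) = √(3 096 147 / 6 460) = 21.892 mm.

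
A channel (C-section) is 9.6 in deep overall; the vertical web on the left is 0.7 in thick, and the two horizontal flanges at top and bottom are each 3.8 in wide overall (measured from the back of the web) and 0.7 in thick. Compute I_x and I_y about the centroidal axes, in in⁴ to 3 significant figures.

I_x ≈ 138 in⁴, I_y ≈ 13.3 in⁴

Decompose the section into non-overlapping parts with the origin at the bottom-left of its bounding rectangle.
Web: 0.7 × 9.6, A = 6.72 in², y = 4.8 in, Ī = 51.61 in⁴.
Top flange (beyond web): 3.1 × 0.7, A = 2.17 in², y = 9.25 in, Ī = 0.088608 in⁴.
Bottom flange (beyond web): 3.1 × 0.7, A = 2.17 in², y = 0.35 in, Ī = 0.088608 in⁴.
By symmetry the centroid is at mid-height, ȳ = 4.8 in.
Transfer each piece to the centroidal x-axis using Ī + A·d² with d = y − 4.8:
  web: d = 0 in → contributes +51.61 in⁴
  top flange (beyond web): d = 4.45 in → contributes +43.06 in⁴
  bottom flange (beyond web): d = -4.45 in → contributes +43.06 in⁴
Total I = 137.73 in⁴.
For the y-axis: x̄ = 1.0956 in.
Repeating about the centroidal y-axis gives I_y = 13.269 in⁴.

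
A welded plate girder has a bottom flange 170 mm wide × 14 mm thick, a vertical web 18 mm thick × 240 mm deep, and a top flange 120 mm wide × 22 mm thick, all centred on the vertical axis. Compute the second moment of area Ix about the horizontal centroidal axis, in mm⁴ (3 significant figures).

Ix ≈ 1.04 × 10⁸ mm⁴

Break the section into simple shapes (no overlaps), measuring from the bottom-left corner of the bounding box.
Bottom plate: 170 × 14, A = 2 380 mm², y = 7 mm, Ī = 38 873 mm⁴.
Web plate: 18 × 240, A = 4 320 mm², y = 134 mm, Ī = 20 736 000 mm⁴.
Top plate: 120 × 22, A = 2 640 mm², y = 265 mm, Ī = 106 480 mm⁴.
Centroid: ȳ = ΣA·y / ΣA = 138.67 mm.
Transfer each piece to the horizontal centroidal axis using Ī + A·d² with d = y − 138.67:
  bottom plate: d = -131.67 mm → contributes +41 298 370 mm⁴
  web plate: d = -4.666 mm → contributes +20 830 051 mm⁴
  top plate: d = 126.33 mm → contributes +42 241 649 mm⁴
Total I = 104 370 071 mm⁴.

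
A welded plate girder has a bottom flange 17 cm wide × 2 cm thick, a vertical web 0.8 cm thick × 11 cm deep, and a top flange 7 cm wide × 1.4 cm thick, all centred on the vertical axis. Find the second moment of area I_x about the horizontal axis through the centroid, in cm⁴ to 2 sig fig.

I_x ≈ 1400 cm⁴

Break the section into simple shapes (no overlaps), measuring from the bottom-left corner of the bounding box.
Bottom plate: 17 × 2, A = 34 cm², y = 1 cm, Ī = 11.33 cm⁴.
Web plate: 0.8 × 11, A = 8.8 cm², y = 7.5 cm, Ī = 88.73 cm⁴.
Top plate: 7 × 1.4, A = 9.8 cm², y = 13.7 cm, Ī = 1.601 cm⁴.
Centroid: ȳ = ΣA·y / ΣA = 4.454 cm.
Transfer each piece to the horizontal axis through the centroid using Ī + A·d² with d = y − 4.454:
  bottom plate: d = -3.454 cm → contributes +416.9 cm⁴
  web plate: d = 3.046 cm → contributes +170.4 cm⁴
  top plate: d = 9.246 cm → contributes +839.5 cm⁴
Total I = 1 427 cm⁴.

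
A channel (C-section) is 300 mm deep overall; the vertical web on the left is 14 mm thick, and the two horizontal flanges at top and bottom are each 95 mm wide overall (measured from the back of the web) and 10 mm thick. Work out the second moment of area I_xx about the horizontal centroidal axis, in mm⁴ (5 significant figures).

I_xx ≈ 6.5574 × 10⁷ mm⁴

Split into non-overlapping primitives; take the origin at the lower-left of the bounding box.
Web: 14 × 300, A = 4 200 mm², y = 150 mm, Ī = 31 500 000 mm⁴.
Top flange (beyond web): 81 × 10, A = 810 mm², y = 295 mm, Ī = 6 750 mm⁴.
Bottom flange (beyond web): 81 × 10, A = 810 mm², y = 5 mm, Ī = 6 750 mm⁴.
By symmetry the centroid is at mid-height, ȳ = 150 mm.
Transfer each piece to the horizontal centroidal axis using Ī + A·d² with d = y − 150:
  web: d = 0 mm → contributes +31 500 000 mm⁴
  top flange (beyond web): d = 145 mm → contributes +17 037 000 mm⁴
  bottom flange (beyond web): d = -145 mm → contributes +17 037 000 mm⁴
Total I = 65 574 000 mm⁴.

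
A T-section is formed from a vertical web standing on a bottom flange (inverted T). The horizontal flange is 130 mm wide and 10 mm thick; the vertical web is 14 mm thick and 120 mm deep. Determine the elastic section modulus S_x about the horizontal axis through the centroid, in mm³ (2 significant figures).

Decompose the section into non-overlapping parts with the origin at the bottom-left of its bounding rectangle.
Flange: 130 × 10, A = 1 300 mm², y = 5 mm, Ī = 10 833 mm⁴.
Web: 14 × 120, A = 1 680 mm², y = 70 mm, Ī = 2 016 000 mm⁴.
Centroid: ȳ = ΣA·y / ΣA = 41.64 mm.
Transfer each piece to the horizontal axis through the centroid using Ī + A·d² with d = y − 41.64:
  flange: d = -36.64 mm → contributes +1 756 479 mm⁴
  web: d = 28.36 mm → contributes +3 366 797 mm⁴
Total I = 5 123 276 mm⁴.
Extreme fibre distance c = 88.36 mm; S = I/c = 57 985 mm³.

S_x ≈ 5.8 × 10⁴ mm³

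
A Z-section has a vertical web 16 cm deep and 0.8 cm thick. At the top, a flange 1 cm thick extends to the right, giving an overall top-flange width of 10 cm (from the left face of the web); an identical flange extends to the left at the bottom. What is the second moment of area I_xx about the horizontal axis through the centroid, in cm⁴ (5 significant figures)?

I_xx ≈ 1309.6 cm⁴

Decompose the section into non-overlapping parts with the origin at the bottom-left of its bounding rectangle.
Web: 0.8 × 16, A = 12.8 cm², y = 8 cm, Ī = 273.0667 cm⁴.
Top flange (beyond web): 9.2 × 1, A = 9.2 cm², y = 15.5 cm, Ī = 0.7666667 cm⁴.
Bottom flange (beyond web): 9.2 × 1, A = 9.2 cm², y = 0.5 cm, Ī = 0.7666667 cm⁴.
Centroid: ȳ = ΣA·y / ΣA = 8 cm.
Transfer each piece to the horizontal axis through the centroid using Ī + A·d² with d = y − 8:
  web: d = 0 cm → contributes +273.0667 cm⁴
  top flange (beyond web): d = 7.5 cm → contributes +518.2667 cm⁴
  bottom flange (beyond web): d = -7.5 cm → contributes +518.2667 cm⁴
Total I = 1309.6 cm⁴.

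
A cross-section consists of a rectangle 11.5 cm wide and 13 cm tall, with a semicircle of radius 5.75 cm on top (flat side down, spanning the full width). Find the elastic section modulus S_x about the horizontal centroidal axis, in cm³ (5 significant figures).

S_x ≈ 533.57 cm³

Decompose the section into non-overlapping parts with the origin at the bottom-left of its bounding rectangle.
Rectangular body: 11.5 × 13, A = 149.5 cm², y = 6.5 cm, Ī = 2105.458 cm⁴.
Semicircular cap: semicircle r = 5.75, A = 51.93445 cm², y = 15.44038 cm, Ī = 119.9785 cm⁴.
Centroid: ȳ = ΣA·y / ΣA = 8.805035 cm.
Transfer each piece to the horizontal centroidal axis using Ī + A·d² with d = y − 8.805035:
  rectangular body: d = -2.305035 cm → contributes +2899.78 cm⁴
  semicircular cap: d = 6.63534 cm → contributes +2406.535 cm⁴
Total I = 5306.315 cm⁴.
Extreme fibre distance c = 9.944965 cm; S = I/c = 533.568 cm³.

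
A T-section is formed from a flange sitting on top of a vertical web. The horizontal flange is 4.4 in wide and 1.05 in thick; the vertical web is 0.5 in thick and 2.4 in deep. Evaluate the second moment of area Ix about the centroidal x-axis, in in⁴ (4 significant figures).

Split into non-overlapping primitives; take the origin at the lower-left of the bounding box.
Flange: 4.4 × 1.05, A = 4.62 in², y = 2.925 in, Ī = 0.424463 in⁴.
Web: 0.5 × 2.4, A = 1.2 in², y = 1.2 in, Ī = 0.576 in⁴.
Centroid: ȳ = ΣA·y / ΣA = 2.56933 in.
Transfer each piece to the centroidal x-axis using Ī + A·d² with d = y − 2.56933:
  flange: d = 0.35567 in → contributes +1.0089 in⁴
  web: d = -1.36933 in → contributes +2.82608 in⁴
Total I = 3.83498 in⁴.

Ix ≈ 3.835 in⁴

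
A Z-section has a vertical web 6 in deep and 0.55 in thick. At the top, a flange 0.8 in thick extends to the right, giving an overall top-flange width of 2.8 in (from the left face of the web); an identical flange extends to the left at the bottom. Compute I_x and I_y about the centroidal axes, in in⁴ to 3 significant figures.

Break the section into simple shapes (no overlaps), measuring from the bottom-left corner of the bounding box.
Web: 0.55 × 6, A = 3.3 in², y = 3 in, Ī = 9.9 in⁴.
Top flange (beyond web): 2.25 × 0.8, A = 1.8 in², y = 5.6 in, Ī = 0.096 in⁴.
Bottom flange (beyond web): 2.25 × 0.8, A = 1.8 in², y = 0.4 in, Ī = 0.096 in⁴.
Centroid: ȳ = ΣA·y / ΣA = 3 in.
Transfer each piece to the centroidal x-axis using Ī + A·d² with d = y − 3:
  web: d = 0 in → contributes +9.9 in⁴
  top flange (beyond web): d = 2.6 in → contributes +12.264 in⁴
  bottom flange (beyond web): d = -2.6 in → contributes +12.264 in⁴
Total I = 34.428 in⁴.
For the y-axis: x̄ = 2.525 in.
Repeating about the centroidal y-axis gives I_y = 8.6579 in⁴.

I_x ≈ 34.4 in⁴, I_y ≈ 8.66 in⁴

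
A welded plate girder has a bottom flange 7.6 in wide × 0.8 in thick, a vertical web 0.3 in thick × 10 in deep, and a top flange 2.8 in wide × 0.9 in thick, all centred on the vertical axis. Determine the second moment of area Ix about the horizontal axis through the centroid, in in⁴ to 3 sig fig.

Ix ≈ 246 in⁴

Break the section into simple shapes (no overlaps), measuring from the bottom-left corner of the bounding box.
Bottom plate: 7.6 × 0.8, A = 6.08 in², y = 0.4 in, Ī = 0.32427 in⁴.
Web plate: 0.3 × 10, A = 3 in², y = 5.8 in, Ī = 25 in⁴.
Top plate: 2.8 × 0.9, A = 2.52 in², y = 11.25 in, Ī = 0.1701 in⁴.
Centroid: ȳ = ΣA·y / ΣA = 4.1536 in.
Transfer each piece to the horizontal axis through the centroid using Ī + A·d² with d = y − 4.1536:
  bottom plate: d = -3.7536 in → contributes +85.989 in⁴
  web plate: d = 1.6464 in → contributes +33.132 in⁴
  top plate: d = 7.0964 in → contributes +127.07 in⁴
Total I = 246.19 in⁴.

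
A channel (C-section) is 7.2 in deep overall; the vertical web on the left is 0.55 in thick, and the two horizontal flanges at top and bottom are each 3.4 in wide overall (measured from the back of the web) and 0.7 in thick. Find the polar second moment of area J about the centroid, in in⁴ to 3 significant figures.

Decompose the section into non-overlapping parts with the origin at the bottom-left of its bounding rectangle.
Web: 0.55 × 7.2, A = 3.96 in², y = 3.6 in, Ī = 17.107 in⁴.
Top flange (beyond web): 2.85 × 0.7, A = 1.995 in², y = 6.85 in, Ī = 0.081463 in⁴.
Bottom flange (beyond web): 2.85 × 0.7, A = 1.995 in², y = 0.35 in, Ī = 0.081463 in⁴.
By symmetry the centroid is at mid-height, ȳ = 3.6 in.
Transfer each piece to the centroidal x-axis using Ī + A·d² with d = y − 3.6:
  web: d = 0 in → contributes +17.107 in⁴
  top flange (beyond web): d = 3.25 in → contributes +21.154 in⁴
  bottom flange (beyond web): d = -3.25 in → contributes +21.154 in⁴
Total I = 59.415 in⁴.
For the y-axis: x̄ = 1.1282 in.
Repeating about the centroidal y-axis gives I_y = 8.5443 in⁴.
Polar second moment: J = I_x + I_y = 67.959 in⁴.

J ≈ 68.0 in⁴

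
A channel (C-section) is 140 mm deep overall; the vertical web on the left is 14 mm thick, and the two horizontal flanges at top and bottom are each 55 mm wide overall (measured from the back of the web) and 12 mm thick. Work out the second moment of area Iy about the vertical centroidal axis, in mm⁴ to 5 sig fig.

Break the section into simple shapes (no overlaps), measuring from the bottom-left corner of the bounding box.
Web: 14 × 140, A = 1 960 mm², x = 7 mm, Ī = 32013.33 mm⁴.
Top flange (beyond web): 41 × 12, A = 492 mm², x = 34.5 mm, Ī = 68 921 mm⁴.
Bottom flange (beyond web): 41 × 12, A = 492 mm², x = 34.5 mm, Ī = 68 921 mm⁴.
Centroid: x̄ = ΣA·x / ΣA = 16.19158 mm.
Transfer each piece to the vertical centroidal axis using Ī + A·d² with d = x − 16.19158:
  web: d = -9.191576 mm → contributes +197604.1 mm⁴
  top flange (beyond web): d = 18.30842 mm → contributes +233838.6 mm⁴
  bottom flange (beyond web): d = 18.30842 mm → contributes +233838.6 mm⁴
Total I = 665281.3 mm⁴.

Iy ≈ 6.6528 × 10⁵ mm⁴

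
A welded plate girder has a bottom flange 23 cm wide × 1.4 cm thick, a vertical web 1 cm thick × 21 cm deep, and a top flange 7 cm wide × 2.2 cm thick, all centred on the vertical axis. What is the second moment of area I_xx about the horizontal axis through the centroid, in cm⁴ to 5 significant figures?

Split into non-overlapping primitives; take the origin at the lower-left of the bounding box.
Bottom plate: 23 × 1.4, A = 32.2 cm², y = 0.7 cm, Ī = 5.259333 cm⁴.
Web plate: 1 × 21, A = 21 cm², y = 11.9 cm, Ī = 771.75 cm⁴.
Top plate: 7 × 2.2, A = 15.4 cm², y = 23.5 cm, Ī = 6.211333 cm⁴.
Centroid: ȳ = ΣA·y / ΣA = 9.246939 cm.
Transfer each piece to the horizontal axis through the centroid using Ī + A·d² with d = y − 9.246939:
  bottom plate: d = -8.546939 cm → contributes +2357.475 cm⁴
  web plate: d = 2.653061 cm → contributes +919.5634 cm⁴
  top plate: d = 14.25306 cm → contributes +3134.718 cm⁴
Total I = 6411.756 cm⁴.

I_xx ≈ 6411.8 cm⁴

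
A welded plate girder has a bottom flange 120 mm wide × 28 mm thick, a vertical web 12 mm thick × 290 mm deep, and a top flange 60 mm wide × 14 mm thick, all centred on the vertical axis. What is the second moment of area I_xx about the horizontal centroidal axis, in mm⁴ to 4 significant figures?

Decompose the section into non-overlapping parts with the origin at the bottom-left of its bounding rectangle.
Bottom plate: 120 × 28, A = 3 360 mm², y = 14 mm, Ī = 219 520 mm⁴.
Web plate: 12 × 290, A = 3 480 mm², y = 173 mm, Ī = 24 389 000 mm⁴.
Top plate: 60 × 14, A = 840 mm², y = 325 mm, Ī = 13 720 mm⁴.
Centroid: ȳ = ΣA·y / ΣA = 120.063 mm.
Transfer each piece to the horizontal centroidal axis using Ī + A·d² with d = y − 120.063:
  bottom plate: d = -106.063 mm → contributes +38 017 013 mm⁴
  web plate: d = 52.9375 mm → contributes +34 141 279 mm⁴
  top plate: d = 204.938 mm → contributes +35 293 198 mm⁴
Total I = 107 451 490 mm⁴.

I_xx ≈ 1.075 × 10⁸ mm⁴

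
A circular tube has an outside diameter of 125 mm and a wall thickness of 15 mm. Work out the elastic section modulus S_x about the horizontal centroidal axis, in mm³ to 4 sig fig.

S_x ≈ 1.278 × 10⁵ mm³

Break the section into simple shapes (no overlaps), measuring from the bottom-left corner of the bounding box.
Outer circle: ⌀125, A = 12271.8 mm², y = 62.5 mm, Ī = 11 984 225 mm⁴.
Bore (subtracted): ⌀95, A = 7088.22 mm², y = 62.5 mm, Ī = 3 998 198 mm⁴.
By symmetry the centroid is at mid-height, ȳ = 62.5 mm.
All pieces are centred on the horizontal centroidal axis, so I = ΣĪ (holes subtracted) = 7 986 027 mm⁴.
Extreme fibre distance c = 62.5 mm; S = I/c = 127 776 mm³.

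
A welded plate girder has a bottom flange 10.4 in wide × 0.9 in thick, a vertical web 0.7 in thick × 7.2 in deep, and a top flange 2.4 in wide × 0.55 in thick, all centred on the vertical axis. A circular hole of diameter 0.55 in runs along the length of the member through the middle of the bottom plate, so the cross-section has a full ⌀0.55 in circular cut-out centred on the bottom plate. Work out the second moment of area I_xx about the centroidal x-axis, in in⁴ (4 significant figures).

I_xx ≈ 126.4 in⁴

Decompose the section into non-overlapping parts with the origin at the bottom-left of its bounding rectangle.
Bottom plate: 10.4 × 0.9, A = 9.36 in², y = 0.45 in, Ī = 0.6318 in⁴.
Web plate: 0.7 × 7.2, A = 5.04 in², y = 4.5 in, Ī = 21.7728 in⁴.
Top plate: 2.4 × 0.55, A = 1.32 in², y = 8.375 in, Ī = 0.033275 in⁴.
Hole (subtracted): ⌀0.55, A = 0.237583 in², y = 0.45 in, Ī = 0.0044918 in⁴.
Centroid: ȳ = ΣA·y / ΣA = 2.44407 in.
Transfer each piece to the centroidal x-axis using Ī + A·d² with d = y − 2.44407:
  bottom plate: d = -1.99407 in → contributes +37.8501 in⁴
  web plate: d = 2.05593 in → contributes +43.0761 in⁴
  top plate: d = 5.93093 in → contributes +46.4655 in⁴
  hole: d = -1.99407 in → contributes −0.949195 in⁴
Total I = 126.443 in⁴.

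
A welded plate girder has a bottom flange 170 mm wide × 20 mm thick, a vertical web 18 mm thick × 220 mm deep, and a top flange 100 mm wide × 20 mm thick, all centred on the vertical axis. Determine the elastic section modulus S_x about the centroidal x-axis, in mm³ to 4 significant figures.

S_x ≈ 6.144 × 10⁵ mm³

Split into non-overlapping primitives; take the origin at the lower-left of the bounding box.
Bottom plate: 170 × 20, A = 3 400 mm², y = 10 mm, Ī = 113 333 mm⁴.
Web plate: 18 × 220, A = 3 960 mm², y = 130 mm, Ī = 15 972 000 mm⁴.
Top plate: 100 × 20, A = 2 000 mm², y = 250 mm, Ī = 66666.7 mm⁴.
Centroid: ȳ = ΣA·y / ΣA = 112.051 mm.
Transfer each piece to the centroidal x-axis using Ī + A·d² with d = y − 112.051:
  bottom plate: d = -102.051 mm → contributes +35 522 512 mm⁴
  web plate: d = 17.9487 mm → contributes +17 247 740 mm⁴
  top plate: d = 137.949 mm → contributes +38 126 364 mm⁴
Total I = 90 896 615 mm⁴.
Extreme fibre distance c = 147.949 mm; S = I/c = 614 379 mm³.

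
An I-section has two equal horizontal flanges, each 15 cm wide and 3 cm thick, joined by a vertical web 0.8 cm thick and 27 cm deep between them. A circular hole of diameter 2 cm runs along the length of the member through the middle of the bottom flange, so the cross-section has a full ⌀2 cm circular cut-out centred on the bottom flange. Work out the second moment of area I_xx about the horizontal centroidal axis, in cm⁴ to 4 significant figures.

Treat the section as a set of non-overlapping primitives; coordinates are from the bounding-box lower-left.
Bottom flange: 15 × 3, A = 45 cm², y = 1.5 cm, Ī = 33.75 cm⁴.
Web: 0.8 × 27, A = 21.6 cm², y = 16.5 cm, Ī = 1312.2 cm⁴.
Top flange: 15 × 3, A = 45 cm², y = 31.5 cm, Ī = 33.75 cm⁴.
Hole (subtracted): ⌀2, A = 3.14159 cm², y = 1.5 cm, Ī = 0.785398 cm⁴.
Centroid: ȳ = ΣA·y / ΣA = 16.9345 cm.
Transfer each piece to the horizontal centroidal axis using Ī + A·d² with d = y − 16.9345:
  bottom flange: d = -15.4345 cm → contributes +10753.8 cm⁴
  web: d = -0.434488 cm → contributes +1316.28 cm⁴
  top flange: d = 14.5655 cm → contributes +9580.69 cm⁴
  hole: d = -15.4345 cm → contributes −749.186 cm⁴
Total I = 20901.6 cm⁴.

I_xx ≈ 2.090 × 10⁴ cm⁴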